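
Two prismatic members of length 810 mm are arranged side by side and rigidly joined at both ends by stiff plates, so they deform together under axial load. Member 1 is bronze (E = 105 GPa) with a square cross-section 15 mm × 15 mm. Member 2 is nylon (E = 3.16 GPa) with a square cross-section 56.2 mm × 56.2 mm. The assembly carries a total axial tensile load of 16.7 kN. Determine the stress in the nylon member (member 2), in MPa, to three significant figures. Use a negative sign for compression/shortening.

1.57 MPa

A_1 = 225 mm².
A_2 = 3158 mm².
Equal strain + equilibrium ⇒ each member carries load in proportion to AE: A₁E₁ = 23620000 N, A₂E₂ = 9981000 N, ΣAE = 33610000 N.
σ₂ = P·E₂/ΣAE = 16700·3160/33610000 = 1.57 MPa.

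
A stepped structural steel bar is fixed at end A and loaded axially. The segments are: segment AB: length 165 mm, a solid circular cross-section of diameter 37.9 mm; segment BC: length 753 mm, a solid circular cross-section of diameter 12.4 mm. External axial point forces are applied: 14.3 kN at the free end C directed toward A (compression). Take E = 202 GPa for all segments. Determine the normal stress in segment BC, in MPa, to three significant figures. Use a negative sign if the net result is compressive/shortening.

Internal axial forces (sectioning from the free end, tension +): N_BC = -14.3 kN, N_AB = -14.3 kN.
A_BC = 120.8 mm².
σ_BC = N_BC/A_BC = -14300/120.8 = -118.4 MPa.

-118 MPa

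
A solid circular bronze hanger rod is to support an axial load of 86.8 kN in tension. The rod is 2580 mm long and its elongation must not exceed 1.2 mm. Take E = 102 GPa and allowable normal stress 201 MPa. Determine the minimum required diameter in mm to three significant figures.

48.3 mm

Required area A ≥ P/σ_allow = 86800/201 = 431.8 mm².
For a solid circular section, d ≥ √(4A/π) = 23.45 mm.
Elongation limit: A ≥ PL/(Eδ_allow) = 86800·2580/(102000·1.2) = 1830 mm² ⇒ d ≥ 48.27 mm.
The elongation limit governs.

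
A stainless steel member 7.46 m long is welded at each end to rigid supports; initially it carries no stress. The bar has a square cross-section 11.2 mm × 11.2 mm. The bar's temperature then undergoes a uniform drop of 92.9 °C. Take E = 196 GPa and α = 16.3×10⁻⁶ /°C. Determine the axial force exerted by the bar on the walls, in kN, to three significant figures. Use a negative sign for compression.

37.2 kN

Free thermal expansion αLΔT = 16.3e-6 · 7460 · -92.9 = -11.3 mm.
The walls impose strain ε = −(-11.3)/7460 = 1.5143e-03; σ = Eε = 196000 · 1.5143e-03 = 296.8 MPa.
Wall reaction R = σ·A = 296.8·125.4 = 37230 N = 37.23 kN.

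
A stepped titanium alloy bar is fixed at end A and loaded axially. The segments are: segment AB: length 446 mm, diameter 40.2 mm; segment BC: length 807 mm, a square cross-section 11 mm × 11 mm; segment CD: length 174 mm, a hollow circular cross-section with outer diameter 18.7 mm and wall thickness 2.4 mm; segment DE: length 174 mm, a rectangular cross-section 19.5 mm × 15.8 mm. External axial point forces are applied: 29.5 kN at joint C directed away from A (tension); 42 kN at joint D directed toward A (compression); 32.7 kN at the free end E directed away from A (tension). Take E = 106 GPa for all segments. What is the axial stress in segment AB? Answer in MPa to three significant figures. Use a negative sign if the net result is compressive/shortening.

Internal axial forces (sectioning from the free end, tension +): N_DE = 32.7 kN, N_CD = -9.3 kN, N_BC = 20.2 kN, N_AB = 20.2 kN.
A_AB = 1269 mm².
σ_AB = N_AB/A_AB = 20200/1269 = 15.92 MPa.

15.9 MPa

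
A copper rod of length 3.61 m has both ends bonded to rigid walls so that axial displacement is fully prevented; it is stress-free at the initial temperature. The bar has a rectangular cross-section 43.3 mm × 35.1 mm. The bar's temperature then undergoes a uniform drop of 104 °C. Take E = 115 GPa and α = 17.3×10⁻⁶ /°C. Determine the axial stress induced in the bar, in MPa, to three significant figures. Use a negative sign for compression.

Free thermal expansion αLΔT = 17.3e-6 · 3610 · -104 = -6.495 mm.
The walls impose strain ε = −(-6.495)/3610 = 1.7992e-03; σ = Eε = 115000 · 1.7992e-03 = 206.9 MPa.

207 MPa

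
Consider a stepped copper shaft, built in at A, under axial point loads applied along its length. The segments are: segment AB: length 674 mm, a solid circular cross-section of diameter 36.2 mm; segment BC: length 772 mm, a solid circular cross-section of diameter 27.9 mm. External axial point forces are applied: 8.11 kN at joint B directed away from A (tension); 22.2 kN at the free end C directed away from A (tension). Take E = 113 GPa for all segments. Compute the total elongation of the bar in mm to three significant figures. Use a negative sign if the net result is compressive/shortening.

0.424 mm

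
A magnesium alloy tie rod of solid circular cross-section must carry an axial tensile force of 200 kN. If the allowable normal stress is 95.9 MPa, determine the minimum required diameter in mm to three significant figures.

Required area A ≥ P/σ_allow = 200000/95.9 = 2086 mm².
For a solid circular section, d ≥ √(4A/π) = 51.53 mm.

51.5 mm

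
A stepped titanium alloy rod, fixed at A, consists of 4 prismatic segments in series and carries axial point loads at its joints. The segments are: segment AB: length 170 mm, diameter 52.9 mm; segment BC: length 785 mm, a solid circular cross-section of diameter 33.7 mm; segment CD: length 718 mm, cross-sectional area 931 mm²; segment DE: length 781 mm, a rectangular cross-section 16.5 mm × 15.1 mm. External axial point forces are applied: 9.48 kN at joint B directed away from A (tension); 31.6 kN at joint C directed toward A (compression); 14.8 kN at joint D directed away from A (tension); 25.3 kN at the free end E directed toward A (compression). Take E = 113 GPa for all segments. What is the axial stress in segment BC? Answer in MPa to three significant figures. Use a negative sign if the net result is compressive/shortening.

-47.2 MPa

Internal axial forces (sectioning from the free end, tension +): N_DE = -25.3 kN, N_CD = -10.5 kN, N_BC = -42.1 kN, N_AB = -32.62 kN.
A_BC = 892 mm².
σ_BC = N_BC/A_BC = -42100/892 = -47.2 MPa.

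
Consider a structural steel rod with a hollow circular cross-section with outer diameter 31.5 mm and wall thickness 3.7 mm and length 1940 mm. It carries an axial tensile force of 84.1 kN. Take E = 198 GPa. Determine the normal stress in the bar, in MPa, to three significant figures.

260 MPa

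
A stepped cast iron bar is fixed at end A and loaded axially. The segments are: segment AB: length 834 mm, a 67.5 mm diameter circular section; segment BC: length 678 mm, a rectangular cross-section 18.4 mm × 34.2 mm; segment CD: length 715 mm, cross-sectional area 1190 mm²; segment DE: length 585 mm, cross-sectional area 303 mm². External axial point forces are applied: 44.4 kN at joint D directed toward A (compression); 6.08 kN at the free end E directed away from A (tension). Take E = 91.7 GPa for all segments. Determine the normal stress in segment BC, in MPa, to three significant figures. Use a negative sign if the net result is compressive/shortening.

Internal axial forces (sectioning from the free end, tension +): N_DE = 6.08 kN, N_CD = -38.32 kN, N_BC = -38.32 kN, N_AB = -38.32 kN.
A_BC = 629.3 mm².
σ_BC = N_BC/A_BC = -38320/629.3 = -60.89 MPa.

-60.9 MPa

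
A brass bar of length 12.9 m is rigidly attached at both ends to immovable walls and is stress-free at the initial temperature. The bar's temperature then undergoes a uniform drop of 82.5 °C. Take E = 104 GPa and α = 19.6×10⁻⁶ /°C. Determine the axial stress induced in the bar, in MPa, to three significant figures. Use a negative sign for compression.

168 MPa

Free thermal expansion αLΔT = 19.6e-6 · 12900 · -82.5 = -20.86 mm.
The walls impose strain ε = −(-20.86)/12900 = 1.6170e-03; σ = Eε = 104000 · 1.6170e-03 = 168.2 MPa.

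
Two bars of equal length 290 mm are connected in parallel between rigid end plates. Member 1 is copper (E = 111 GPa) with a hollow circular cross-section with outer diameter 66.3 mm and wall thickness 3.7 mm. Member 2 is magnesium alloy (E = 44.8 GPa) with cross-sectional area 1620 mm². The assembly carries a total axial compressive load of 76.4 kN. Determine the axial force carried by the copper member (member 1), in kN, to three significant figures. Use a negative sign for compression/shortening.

A_1 = 727.7 mm².
Equal strain + equilibrium ⇒ each member carries load in proportion to AE: A₁E₁ = 80770000 N, A₂E₂ = 72580000 N, ΣAE = 153300000 N.
F₁ = P·A₁E₁/ΣAE = -76400·80770000/153300000 = -40240 N.

-40.2 kN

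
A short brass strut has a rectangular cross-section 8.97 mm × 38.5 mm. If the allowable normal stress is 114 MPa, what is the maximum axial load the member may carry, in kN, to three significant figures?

A = 345.3 mm².
P_max = σ_allow · A = 114 · 345.3 = 39370 N = 39.37 kN.

39.4 kN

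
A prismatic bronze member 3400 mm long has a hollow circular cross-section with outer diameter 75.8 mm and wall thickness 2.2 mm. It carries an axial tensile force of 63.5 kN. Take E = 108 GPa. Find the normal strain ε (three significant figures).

A = 508.7 mm².
σ = N/A = 124.8 MPa; ε = σ/E = 124.8/108000 = 1.156e-03.

0.00116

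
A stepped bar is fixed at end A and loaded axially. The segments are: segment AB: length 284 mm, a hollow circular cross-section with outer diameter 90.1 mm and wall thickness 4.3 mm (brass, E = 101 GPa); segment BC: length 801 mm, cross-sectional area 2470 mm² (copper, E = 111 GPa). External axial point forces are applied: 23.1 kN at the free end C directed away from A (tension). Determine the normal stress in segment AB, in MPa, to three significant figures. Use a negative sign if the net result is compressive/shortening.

Internal axial forces (sectioning from the free end, tension +): N_BC = 23.1 kN, N_AB = 23.1 kN.
A_AB = 1159 mm².
σ_AB = N_AB/A_AB = 23100/1159 = 19.93 MPa.

19.9 MPa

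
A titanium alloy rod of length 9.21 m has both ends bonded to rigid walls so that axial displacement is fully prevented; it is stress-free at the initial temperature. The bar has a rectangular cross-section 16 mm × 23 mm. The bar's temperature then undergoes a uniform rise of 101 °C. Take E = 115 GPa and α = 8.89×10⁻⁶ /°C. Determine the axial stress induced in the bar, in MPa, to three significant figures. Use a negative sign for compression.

-103 MPa

Free thermal expansion αLΔT = 8.89e-6 · 9210 · 101 = 8.27 mm.
The walls impose strain ε = −(8.27)/9210 = -8.9789e-04; σ = Eε = 115000 · -8.9789e-04 = -103.3 MPa.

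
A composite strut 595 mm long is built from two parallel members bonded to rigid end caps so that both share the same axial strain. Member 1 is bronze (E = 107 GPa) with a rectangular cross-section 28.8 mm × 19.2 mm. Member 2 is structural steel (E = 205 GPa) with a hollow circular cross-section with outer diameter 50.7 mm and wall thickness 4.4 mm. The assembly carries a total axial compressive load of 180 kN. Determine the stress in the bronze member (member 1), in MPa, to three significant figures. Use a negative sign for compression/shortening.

-101 MPa

A_1 = 553 mm².
A_2 = 640 mm².
Equal strain + equilibrium ⇒ each member carries load in proportion to AE: A₁E₁ = 59170000 N, A₂E₂ = 131200000 N, ΣAE = 190400000 N.
σ₁ = P·E₁/ΣAE = -180000·107000/190400000 = -101.2 MPa.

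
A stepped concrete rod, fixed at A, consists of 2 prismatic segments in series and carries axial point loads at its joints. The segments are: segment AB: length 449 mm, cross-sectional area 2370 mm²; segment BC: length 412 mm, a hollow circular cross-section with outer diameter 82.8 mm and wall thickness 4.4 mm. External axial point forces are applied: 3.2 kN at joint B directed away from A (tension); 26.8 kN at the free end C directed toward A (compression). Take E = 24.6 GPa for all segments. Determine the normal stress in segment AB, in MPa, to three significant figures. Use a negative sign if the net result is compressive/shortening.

-9.96 MPa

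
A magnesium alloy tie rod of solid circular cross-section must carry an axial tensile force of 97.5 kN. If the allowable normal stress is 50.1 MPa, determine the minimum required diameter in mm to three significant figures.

Required area A ≥ P/σ_allow = 97500/50.1 = 1946 mm².
For a solid circular section, d ≥ √(4A/π) = 49.78 mm.

49.8 mm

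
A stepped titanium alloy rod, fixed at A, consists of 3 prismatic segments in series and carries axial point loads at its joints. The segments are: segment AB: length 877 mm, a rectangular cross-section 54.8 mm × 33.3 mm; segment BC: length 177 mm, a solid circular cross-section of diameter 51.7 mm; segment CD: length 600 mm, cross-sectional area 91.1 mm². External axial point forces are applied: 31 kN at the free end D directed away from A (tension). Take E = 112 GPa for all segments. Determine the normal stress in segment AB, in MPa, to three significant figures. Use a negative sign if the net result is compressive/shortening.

17.0 MPa

Internal axial forces (sectioning from the free end, tension +): N_CD = 31 kN, N_BC = 31 kN, N_AB = 31 kN.
A_AB = 1825 mm².
σ_AB = N_AB/A_AB = 31000/1825 = 16.99 MPa.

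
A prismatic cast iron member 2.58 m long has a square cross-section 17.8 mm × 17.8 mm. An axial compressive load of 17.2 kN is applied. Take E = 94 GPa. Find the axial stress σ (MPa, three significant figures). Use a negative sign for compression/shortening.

A = 316.8 mm².
σ = N/A = -17200/316.8 = -54.29 MPa.

-54.3 MPa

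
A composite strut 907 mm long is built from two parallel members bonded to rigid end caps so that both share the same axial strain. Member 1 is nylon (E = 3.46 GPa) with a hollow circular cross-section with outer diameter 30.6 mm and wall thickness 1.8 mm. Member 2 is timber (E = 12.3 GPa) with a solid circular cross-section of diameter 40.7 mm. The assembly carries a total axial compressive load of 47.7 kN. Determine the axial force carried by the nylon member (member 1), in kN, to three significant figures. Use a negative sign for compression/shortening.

A_1 = 162.9 mm².
A_2 = 1301 mm².
Equal strain + equilibrium ⇒ each member carries load in proportion to AE: A₁E₁ = 563500 N, A₂E₂ = 16000000 N, ΣAE = 16570000 N.
F₁ = P·A₁E₁/ΣAE = -47700·563500/16570000 = -1623 N.

-1.62 kN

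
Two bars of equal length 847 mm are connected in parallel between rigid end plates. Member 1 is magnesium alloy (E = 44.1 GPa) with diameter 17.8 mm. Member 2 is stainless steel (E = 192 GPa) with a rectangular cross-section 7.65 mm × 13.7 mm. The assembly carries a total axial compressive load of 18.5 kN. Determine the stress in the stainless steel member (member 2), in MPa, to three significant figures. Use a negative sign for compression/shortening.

A_1 = 248.8 mm².
A_2 = 104.8 mm².
Equal strain + equilibrium ⇒ each member carries load in proportion to AE: A₁E₁ = 10970000 N, A₂E₂ = 20120000 N, ΣAE = 31100000 N.
σ₂ = P·E₂/ΣAE = -18500·192000/31100000 = -114.2 MPa.

-114 MPa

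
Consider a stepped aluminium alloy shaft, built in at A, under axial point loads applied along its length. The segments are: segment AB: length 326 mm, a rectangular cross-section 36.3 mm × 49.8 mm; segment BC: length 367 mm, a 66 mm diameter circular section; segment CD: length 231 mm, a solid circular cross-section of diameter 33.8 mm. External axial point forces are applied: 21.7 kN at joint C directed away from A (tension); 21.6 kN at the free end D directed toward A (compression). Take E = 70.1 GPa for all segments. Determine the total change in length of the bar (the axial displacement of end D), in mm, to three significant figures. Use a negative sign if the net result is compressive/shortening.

-0.0789 mm

Internal axial forces (sectioning from the free end, tension +): N_CD = -21.6 kN, N_BC = 0.1 kN, N_AB = 0.1 kN.
A_AB = 1808 mm².
A_BC = 3421 mm².
A_CD = 897.3 mm².
δ_AB = 100·326/(1808·70100) = 0.0002573 mm
δ_BC = 100·367/(3421·70100) = 0.000153 mm
δ_CD = -21600·231/(897.3·70100) = -0.07933 mm
δ = Σδ_i = -0.07892 mm.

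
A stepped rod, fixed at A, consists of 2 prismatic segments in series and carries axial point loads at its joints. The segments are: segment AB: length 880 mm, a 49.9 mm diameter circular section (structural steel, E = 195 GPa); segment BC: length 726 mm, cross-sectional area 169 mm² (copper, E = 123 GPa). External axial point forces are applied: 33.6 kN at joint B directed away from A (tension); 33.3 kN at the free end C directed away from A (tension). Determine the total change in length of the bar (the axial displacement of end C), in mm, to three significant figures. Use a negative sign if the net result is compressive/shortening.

Internal axial forces (sectioning from the free end, tension +): N_BC = 33.3 kN, N_AB = 66.9 kN.
A_AB = 1956 mm².
δ_AB = 66900·880/(1956·195000) = 0.1544 mm
δ_BC = 33300·726/(169·123000) = 1.163 mm
δ = Σδ_i = 1.317 mm.

1.32 mm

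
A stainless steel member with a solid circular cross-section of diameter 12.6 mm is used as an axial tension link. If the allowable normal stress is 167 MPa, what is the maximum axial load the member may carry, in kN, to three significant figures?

A = 124.7 mm².
P_max = σ_allow · A = 167 · 124.7 = 20820 N = 20.82 kN.

20.8 kN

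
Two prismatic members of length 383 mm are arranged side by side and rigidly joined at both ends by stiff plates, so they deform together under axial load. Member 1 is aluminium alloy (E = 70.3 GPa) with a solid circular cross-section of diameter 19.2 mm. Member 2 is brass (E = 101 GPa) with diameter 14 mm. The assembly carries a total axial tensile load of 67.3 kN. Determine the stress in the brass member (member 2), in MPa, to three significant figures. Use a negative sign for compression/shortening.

189 MPa

A_1 = 289.5 mm².
A_2 = 153.9 mm².
Equal strain + equilibrium ⇒ each member carries load in proportion to AE: A₁E₁ = 20350000 N, A₂E₂ = 15550000 N, ΣAE = 35900000 N.
σ₂ = P·E₂/ΣAE = 67300·101000/35900000 = 189.3 MPa.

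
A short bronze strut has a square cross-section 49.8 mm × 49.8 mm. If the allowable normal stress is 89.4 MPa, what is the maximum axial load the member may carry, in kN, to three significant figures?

A = 2480 mm².
P_max = σ_allow · A = 89.4 · 2480 = 221700 N = 221.7 kN.

222 kN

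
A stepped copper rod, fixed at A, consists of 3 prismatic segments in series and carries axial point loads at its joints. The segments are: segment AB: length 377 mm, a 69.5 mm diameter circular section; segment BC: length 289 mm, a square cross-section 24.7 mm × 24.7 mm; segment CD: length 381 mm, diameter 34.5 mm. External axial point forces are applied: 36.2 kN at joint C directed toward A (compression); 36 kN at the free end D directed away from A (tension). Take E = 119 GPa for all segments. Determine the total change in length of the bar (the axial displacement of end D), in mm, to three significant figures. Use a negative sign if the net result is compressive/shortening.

Internal axial forces (sectioning from the free end, tension +): N_CD = 36 kN, N_BC = -0.2 kN, N_AB = -0.2 kN.
A_AB = 3794 mm².
A_BC = 610.1 mm².
A_CD = 934.8 mm².
δ_AB = -200·377/(3794·119000) = -0.000167 mm
δ_BC = -200·289/(610.1·119000) = -0.0007961 mm
δ_CD = 36000·381/(934.8·119000) = 0.1233 mm
δ = Σδ_i = 0.1223 mm.

0.122 mm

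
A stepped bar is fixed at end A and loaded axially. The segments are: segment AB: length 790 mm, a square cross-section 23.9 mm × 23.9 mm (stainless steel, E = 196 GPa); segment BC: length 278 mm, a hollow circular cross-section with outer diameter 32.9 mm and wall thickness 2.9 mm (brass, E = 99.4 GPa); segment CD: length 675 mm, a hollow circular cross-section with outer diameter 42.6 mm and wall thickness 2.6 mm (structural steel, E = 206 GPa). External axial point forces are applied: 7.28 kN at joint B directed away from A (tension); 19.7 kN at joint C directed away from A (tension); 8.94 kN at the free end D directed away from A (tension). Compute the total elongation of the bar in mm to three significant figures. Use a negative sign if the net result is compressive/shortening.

Internal axial forces (sectioning from the free end, tension +): N_CD = 8.94 kN, N_BC = 28.64 kN, N_AB = 35.92 kN.
A_AB = 571.2 mm².
A_BC = 273.3 mm².
A_CD = 326.7 mm².
δ_AB = 35920·790/(571.2·196000) = 0.2535 mm
δ_BC = 28640·278/(273.3·99400) = 0.2931 mm
δ_CD = 8940·675/(326.7·206000) = 0.08966 mm
δ = Σδ_i = 0.6362 mm.

0.636 mm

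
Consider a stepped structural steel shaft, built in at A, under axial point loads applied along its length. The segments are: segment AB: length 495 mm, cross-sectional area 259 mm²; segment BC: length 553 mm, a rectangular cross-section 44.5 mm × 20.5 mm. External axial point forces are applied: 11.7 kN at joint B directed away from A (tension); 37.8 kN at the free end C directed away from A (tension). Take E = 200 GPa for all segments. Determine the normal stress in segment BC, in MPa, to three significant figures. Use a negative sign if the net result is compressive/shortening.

Internal axial forces (sectioning from the free end, tension +): N_BC = 37.8 kN, N_AB = 49.5 kN.
A_BC = 912.2 mm².
σ_BC = N_BC/A_BC = 37800/912.2 = 41.44 MPa.

41.4 MPa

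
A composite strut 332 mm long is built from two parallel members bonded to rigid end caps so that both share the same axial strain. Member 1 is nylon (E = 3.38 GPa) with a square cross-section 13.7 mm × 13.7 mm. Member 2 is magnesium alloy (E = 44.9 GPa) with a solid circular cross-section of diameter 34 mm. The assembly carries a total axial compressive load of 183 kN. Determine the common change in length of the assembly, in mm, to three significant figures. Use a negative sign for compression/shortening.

A_1 = 187.7 mm².
A_2 = 907.9 mm².
Equal strain + equilibrium ⇒ each member carries load in proportion to AE: A₁E₁ = 634400 N, A₂E₂ = 40770000 N, ΣAE = 41400000 N.
δ = PL/ΣAE = -183000·332/41400000 = -1.468 mm.

-1.47 mm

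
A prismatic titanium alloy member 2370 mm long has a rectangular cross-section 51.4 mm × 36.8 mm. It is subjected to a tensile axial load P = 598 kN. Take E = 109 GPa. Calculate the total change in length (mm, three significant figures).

6.87 mm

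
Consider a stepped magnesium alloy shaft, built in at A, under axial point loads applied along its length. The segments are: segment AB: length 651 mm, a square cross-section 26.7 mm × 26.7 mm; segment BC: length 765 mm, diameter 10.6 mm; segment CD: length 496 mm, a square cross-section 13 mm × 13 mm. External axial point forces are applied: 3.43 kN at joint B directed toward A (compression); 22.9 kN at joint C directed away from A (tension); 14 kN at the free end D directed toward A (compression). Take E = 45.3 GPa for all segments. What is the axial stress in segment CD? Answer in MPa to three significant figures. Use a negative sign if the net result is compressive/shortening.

Internal axial forces (sectioning from the free end, tension +): N_CD = -14 kN, N_BC = 8.9 kN, N_AB = 5.47 kN.
A_CD = 169 mm².
σ_CD = N_CD/A_CD = -14000/169 = -82.84 MPa.

-82.8 MPa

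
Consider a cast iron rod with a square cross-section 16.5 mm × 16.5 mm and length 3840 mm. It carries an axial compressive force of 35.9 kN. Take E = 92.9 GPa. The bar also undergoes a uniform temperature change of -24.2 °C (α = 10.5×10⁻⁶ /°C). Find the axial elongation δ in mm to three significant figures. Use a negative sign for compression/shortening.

-6.43 mm

A = 272.2 mm².
δ_mech = NL/(AE) = -35900·3840/(272.2·92900) = -5.451 mm.
δ_thermal = αLΔT = 10.5e-6·3840·-24.2 = -0.9757 mm.
δ = δ_mech + δ_thermal = -6.426 mm.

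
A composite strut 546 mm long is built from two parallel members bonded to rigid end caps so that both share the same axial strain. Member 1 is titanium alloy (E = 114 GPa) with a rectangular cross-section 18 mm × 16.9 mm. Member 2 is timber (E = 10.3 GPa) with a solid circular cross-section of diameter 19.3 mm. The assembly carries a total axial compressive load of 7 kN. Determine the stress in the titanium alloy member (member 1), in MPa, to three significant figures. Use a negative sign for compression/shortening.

-21.2 MPa

A_1 = 304.2 mm².
A_2 = 292.6 mm².
Equal strain + equilibrium ⇒ each member carries load in proportion to AE: A₁E₁ = 34680000 N, A₂E₂ = 3013000 N, ΣAE = 37690000 N.
σ₁ = P·E₁/ΣAE = -7000·114000/37690000 = -21.17 MPa.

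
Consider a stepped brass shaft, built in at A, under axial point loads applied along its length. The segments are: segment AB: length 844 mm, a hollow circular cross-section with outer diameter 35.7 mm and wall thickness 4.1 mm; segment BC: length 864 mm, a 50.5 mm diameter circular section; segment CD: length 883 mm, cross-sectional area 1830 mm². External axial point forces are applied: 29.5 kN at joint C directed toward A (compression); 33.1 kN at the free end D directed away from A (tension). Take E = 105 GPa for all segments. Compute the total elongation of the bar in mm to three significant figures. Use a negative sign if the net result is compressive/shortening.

Internal axial forces (sectioning from the free end, tension +): N_CD = 33.1 kN, N_BC = 3.6 kN, N_AB = 3.6 kN.
A_AB = 407 mm².
A_BC = 2003 mm².
δ_AB = 3600·844/(407·105000) = 0.07109 mm
δ_BC = 3600·864/(2003·105000) = 0.01479 mm
δ_CD = 33100·883/(1830·105000) = 0.1521 mm
δ = Σδ_i = 0.238 mm.

0.238 mm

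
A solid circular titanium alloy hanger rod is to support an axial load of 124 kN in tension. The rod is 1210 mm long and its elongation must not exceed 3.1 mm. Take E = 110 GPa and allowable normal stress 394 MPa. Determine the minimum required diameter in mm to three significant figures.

Required area A ≥ P/σ_allow = 124000/394 = 314.7 mm².
For a solid circular section, d ≥ √(4A/π) = 20.02 mm.
Elongation limit: A ≥ PL/(Eδ_allow) = 124000·1210/(110000·3.1) = 440 mm² ⇒ d ≥ 23.67 mm.
The elongation limit governs.

23.7 mm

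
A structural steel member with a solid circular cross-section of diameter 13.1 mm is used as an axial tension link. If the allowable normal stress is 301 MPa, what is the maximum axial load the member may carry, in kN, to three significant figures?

40.6 kN

A = 134.8 mm².
P_max = σ_allow · A = 301 · 134.8 = 40570 N = 40.57 kN.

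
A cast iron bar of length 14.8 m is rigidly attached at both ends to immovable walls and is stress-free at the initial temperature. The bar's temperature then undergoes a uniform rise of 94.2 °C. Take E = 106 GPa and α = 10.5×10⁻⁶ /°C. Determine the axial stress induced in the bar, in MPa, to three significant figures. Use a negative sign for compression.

-105 MPa

Free thermal expansion αLΔT = 10.5e-6 · 14800 · 94.2 = 14.64 mm.
The walls impose strain ε = −(14.64)/14800 = -9.8910e-04; σ = Eε = 106000 · -9.8910e-04 = -104.8 MPa.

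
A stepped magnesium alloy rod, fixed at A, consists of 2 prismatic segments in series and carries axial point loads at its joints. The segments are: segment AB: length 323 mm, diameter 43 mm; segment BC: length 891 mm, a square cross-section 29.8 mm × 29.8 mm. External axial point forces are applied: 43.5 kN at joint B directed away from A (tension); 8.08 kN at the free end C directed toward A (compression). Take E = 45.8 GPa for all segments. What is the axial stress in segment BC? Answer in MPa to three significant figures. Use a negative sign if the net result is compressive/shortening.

Internal axial forces (sectioning from the free end, tension +): N_BC = -8.08 kN, N_AB = 35.42 kN.
A_BC = 888 mm².
σ_BC = N_BC/A_BC = -8080/888 = -9.099 MPa.

-9.10 MPa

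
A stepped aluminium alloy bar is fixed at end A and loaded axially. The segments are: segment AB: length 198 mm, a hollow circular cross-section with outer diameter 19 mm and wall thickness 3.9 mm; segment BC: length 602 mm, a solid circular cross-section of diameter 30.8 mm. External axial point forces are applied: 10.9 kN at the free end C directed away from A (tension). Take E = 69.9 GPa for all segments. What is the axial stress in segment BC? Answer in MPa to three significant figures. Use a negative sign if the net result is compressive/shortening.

Internal axial forces (sectioning from the free end, tension +): N_BC = 10.9 kN, N_AB = 10.9 kN.
A_BC = 745.1 mm².
σ_BC = N_BC/A_BC = 10900/745.1 = 14.63 MPa.

14.6 MPa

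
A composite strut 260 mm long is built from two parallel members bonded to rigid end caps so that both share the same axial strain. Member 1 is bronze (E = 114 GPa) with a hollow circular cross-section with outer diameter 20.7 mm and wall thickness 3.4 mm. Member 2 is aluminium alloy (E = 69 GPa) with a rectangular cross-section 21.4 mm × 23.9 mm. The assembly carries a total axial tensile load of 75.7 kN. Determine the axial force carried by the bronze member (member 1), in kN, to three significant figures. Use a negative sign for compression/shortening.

A_1 = 184.8 mm².
A_2 = 511.5 mm².
Equal strain + equilibrium ⇒ each member carries load in proportion to AE: A₁E₁ = 21070000 N, A₂E₂ = 35290000 N, ΣAE = 56360000 N.
F₁ = P·A₁E₁/ΣAE = 75700·21070000/56360000 = 28300 N.

28.3 kN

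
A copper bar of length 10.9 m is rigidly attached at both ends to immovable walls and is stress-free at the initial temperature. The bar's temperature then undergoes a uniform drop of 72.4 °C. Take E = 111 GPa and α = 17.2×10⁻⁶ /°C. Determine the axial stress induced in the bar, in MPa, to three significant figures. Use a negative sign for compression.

138 MPa

Free thermal expansion αLΔT = 17.2e-6 · 10900 · -72.4 = -13.57 mm.
The walls impose strain ε = −(-13.57)/10900 = 1.2453e-03; σ = Eε = 111000 · 1.2453e-03 = 138.2 MPa.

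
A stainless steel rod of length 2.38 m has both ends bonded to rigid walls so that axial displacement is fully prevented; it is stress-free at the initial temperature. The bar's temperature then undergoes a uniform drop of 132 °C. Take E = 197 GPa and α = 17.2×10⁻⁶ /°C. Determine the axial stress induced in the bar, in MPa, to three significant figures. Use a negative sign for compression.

447 MPa

Free thermal expansion αLΔT = 17.2e-6 · 2380 · -132 = -5.404 mm.
The walls impose strain ε = −(-5.404)/2380 = 2.2704e-03; σ = Eε = 197000 · 2.2704e-03 = 447.3 MPa.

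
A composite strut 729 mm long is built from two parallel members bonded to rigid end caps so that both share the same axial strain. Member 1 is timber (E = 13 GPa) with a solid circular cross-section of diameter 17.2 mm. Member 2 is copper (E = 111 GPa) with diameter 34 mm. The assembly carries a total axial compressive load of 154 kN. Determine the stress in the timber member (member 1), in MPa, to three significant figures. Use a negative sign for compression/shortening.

A_1 = 232.4 mm².
A_2 = 907.9 mm².
Equal strain + equilibrium ⇒ each member carries load in proportion to AE: A₁E₁ = 3021000 N, A₂E₂ = 100800000 N, ΣAE = 103800000 N.
σ₁ = P·E₁/ΣAE = -154000·13000/103800000 = -19.29 MPa.

-19.3 MPa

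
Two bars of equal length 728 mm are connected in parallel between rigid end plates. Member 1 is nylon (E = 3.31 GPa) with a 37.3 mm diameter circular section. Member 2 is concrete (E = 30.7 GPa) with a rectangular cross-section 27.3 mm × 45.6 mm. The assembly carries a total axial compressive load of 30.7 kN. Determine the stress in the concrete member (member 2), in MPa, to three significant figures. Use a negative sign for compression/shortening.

-22.5 MPa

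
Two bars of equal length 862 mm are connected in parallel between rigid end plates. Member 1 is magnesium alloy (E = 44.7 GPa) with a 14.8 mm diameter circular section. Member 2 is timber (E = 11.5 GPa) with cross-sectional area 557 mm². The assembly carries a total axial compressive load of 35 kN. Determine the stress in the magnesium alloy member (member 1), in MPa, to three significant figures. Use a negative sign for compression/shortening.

-111 MPa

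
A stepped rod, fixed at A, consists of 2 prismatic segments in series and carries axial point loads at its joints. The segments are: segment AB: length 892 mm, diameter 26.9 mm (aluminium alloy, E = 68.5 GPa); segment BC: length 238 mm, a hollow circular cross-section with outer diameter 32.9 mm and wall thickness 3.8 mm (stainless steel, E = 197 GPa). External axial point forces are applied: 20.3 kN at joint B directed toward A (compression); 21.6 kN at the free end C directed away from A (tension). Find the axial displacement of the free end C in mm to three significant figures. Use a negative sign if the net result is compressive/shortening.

Internal axial forces (sectioning from the free end, tension +): N_BC = 21.6 kN, N_AB = 1.3 kN.
A_AB = 568.3 mm².
A_BC = 347.4 mm².
δ_AB = 1300·892/(568.3·68500) = 0.02979 mm
δ_BC = 21600·238/(347.4·197000) = 0.07512 mm
δ = Σδ_i = 0.1049 mm.

0.105 mm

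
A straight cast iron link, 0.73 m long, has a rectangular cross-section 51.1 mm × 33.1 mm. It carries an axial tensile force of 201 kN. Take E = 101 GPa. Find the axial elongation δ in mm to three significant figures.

A = 1691 mm².
δ_mech = NL/(AE) = 201000·730/(1691·101000) = 0.8589 mm.

0.859 mm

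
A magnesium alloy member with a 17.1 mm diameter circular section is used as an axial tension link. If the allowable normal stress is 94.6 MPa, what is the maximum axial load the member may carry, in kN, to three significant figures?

A = 229.7 mm².
P_max = σ_allow · A = 94.6 · 229.7 = 21730 N = 21.73 kN.

21.7 kN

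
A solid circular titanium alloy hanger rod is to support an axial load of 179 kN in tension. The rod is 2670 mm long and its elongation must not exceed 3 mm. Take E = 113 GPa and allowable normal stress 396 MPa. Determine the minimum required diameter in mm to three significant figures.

Required area A ≥ P/σ_allow = 179000/396 = 452 mm².
For a solid circular section, d ≥ √(4A/π) = 23.99 mm.
Elongation limit: A ≥ PL/(Eδ_allow) = 179000·2670/(113000·3) = 1410 mm² ⇒ d ≥ 42.37 mm.
The elongation limit governs.

42.4 mm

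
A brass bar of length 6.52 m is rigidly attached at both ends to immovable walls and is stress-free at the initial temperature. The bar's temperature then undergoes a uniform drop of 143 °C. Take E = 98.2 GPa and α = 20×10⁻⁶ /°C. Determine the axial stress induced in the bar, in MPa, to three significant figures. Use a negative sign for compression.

Free thermal expansion αLΔT = 20e-6 · 6520 · -143 = -18.65 mm.
The walls impose strain ε = −(-18.65)/6520 = 2.8600e-03; σ = Eε = 98200 · 2.8600e-03 = 280.9 MPa.

281 MPa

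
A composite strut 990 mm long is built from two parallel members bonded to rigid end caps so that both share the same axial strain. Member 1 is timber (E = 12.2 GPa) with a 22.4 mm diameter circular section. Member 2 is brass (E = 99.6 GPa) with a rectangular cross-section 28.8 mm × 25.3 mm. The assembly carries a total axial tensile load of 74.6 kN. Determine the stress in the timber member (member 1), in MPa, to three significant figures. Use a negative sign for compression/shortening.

11.8 MPa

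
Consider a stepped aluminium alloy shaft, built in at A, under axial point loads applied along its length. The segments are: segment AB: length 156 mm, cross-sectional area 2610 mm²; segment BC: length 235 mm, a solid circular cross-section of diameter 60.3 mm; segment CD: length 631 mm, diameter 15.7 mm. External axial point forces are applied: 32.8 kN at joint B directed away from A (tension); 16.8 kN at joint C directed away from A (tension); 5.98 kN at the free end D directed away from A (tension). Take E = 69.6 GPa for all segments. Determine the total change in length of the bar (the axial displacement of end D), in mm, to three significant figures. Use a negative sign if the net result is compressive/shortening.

0.355 mm

Internal axial forces (sectioning from the free end, tension +): N_CD = 5.98 kN, N_BC = 22.78 kN, N_AB = 55.58 kN.
A_BC = 2856 mm².
A_CD = 193.6 mm².
δ_AB = 55580·156/(2610·69600) = 0.04773 mm
δ_BC = 22780·235/(2856·69600) = 0.02693 mm
δ_CD = 5980·631/(193.6·69600) = 0.28 mm
δ = Σδ_i = 0.3547 mm.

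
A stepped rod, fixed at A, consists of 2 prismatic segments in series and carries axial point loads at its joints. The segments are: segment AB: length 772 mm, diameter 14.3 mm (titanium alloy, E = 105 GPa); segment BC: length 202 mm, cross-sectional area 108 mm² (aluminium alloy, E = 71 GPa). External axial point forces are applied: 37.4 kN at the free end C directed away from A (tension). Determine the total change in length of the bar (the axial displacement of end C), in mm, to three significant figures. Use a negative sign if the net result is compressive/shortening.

2.70 mm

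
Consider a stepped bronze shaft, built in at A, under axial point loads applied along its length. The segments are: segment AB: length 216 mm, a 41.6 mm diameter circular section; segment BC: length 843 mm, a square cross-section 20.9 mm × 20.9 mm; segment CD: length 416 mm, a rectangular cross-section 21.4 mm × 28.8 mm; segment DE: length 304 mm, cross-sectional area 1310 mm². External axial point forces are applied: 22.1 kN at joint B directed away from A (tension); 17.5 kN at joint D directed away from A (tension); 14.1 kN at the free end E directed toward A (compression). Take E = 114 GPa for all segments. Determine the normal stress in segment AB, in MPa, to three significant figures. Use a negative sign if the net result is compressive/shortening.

18.8 MPa

Internal axial forces (sectioning from the free end, tension +): N_DE = -14.1 kN, N_CD = 3.4 kN, N_BC = 3.4 kN, N_AB = 25.5 kN.
A_AB = 1359 mm².
σ_AB = N_AB/A_AB = 25500/1359 = 18.76 MPa.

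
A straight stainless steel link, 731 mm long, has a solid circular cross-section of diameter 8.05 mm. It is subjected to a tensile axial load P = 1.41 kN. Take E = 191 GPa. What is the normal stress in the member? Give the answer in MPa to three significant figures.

27.7 MPa

A = 50.9 mm².
σ = N/A = 1410/50.9 = 27.7 MPa.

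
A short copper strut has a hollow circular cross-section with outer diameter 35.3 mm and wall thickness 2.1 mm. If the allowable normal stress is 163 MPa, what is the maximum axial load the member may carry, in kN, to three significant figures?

A = 219 mm².
P_max = σ_allow · A = 163 · 219 = 35700 N = 35.7 kN.

35.7 kN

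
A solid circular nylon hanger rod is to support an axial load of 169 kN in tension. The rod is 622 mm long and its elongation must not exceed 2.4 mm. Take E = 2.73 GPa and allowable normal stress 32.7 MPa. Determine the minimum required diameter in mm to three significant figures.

143 mm

Required area A ≥ P/σ_allow = 169000/32.7 = 5168 mm².
For a solid circular section, d ≥ √(4A/π) = 81.12 mm.
Elongation limit: A ≥ PL/(Eδ_allow) = 169000·622/(2730·2.4) = 16040 mm² ⇒ d ≥ 142.9 mm.
The elongation limit governs.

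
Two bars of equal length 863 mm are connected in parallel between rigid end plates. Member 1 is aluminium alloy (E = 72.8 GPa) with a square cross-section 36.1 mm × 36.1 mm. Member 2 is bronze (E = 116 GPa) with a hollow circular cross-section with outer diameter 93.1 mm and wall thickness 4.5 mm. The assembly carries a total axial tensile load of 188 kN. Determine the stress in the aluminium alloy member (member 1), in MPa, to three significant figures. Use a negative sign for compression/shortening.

57.0 MPa

A_1 = 1303 mm².
A_2 = 1253 mm².
Equal strain + equilibrium ⇒ each member carries load in proportion to AE: A₁E₁ = 94870000 N, A₂E₂ = 145300000 N, ΣAE = 240200000 N.
σ₁ = P·E₁/ΣAE = 188000·72800/240200000 = 56.99 MPa.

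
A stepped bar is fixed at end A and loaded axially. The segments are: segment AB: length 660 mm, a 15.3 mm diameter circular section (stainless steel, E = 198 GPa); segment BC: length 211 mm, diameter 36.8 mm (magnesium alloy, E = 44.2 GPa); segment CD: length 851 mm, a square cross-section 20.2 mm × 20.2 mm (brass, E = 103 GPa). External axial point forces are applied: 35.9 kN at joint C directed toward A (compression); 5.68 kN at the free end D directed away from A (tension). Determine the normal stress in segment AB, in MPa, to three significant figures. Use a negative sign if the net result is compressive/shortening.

-164 MPa

Internal axial forces (sectioning from the free end, tension +): N_CD = 5.68 kN, N_BC = -30.22 kN, N_AB = -30.22 kN.
A_AB = 183.9 mm².
σ_AB = N_AB/A_AB = -30220/183.9 = -164.4 MPa.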